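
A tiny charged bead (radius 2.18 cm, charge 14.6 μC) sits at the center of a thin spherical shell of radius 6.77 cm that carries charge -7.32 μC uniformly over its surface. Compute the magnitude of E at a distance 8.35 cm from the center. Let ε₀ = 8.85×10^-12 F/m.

By spherical symmetry E is radial; choose a Gaussian sphere of radius r = 8.35 cm (r > 6.77 cm, enclosing both).
Q_enc = (14.6 μC) + (-7.32 μC) = 7.28e-6 C.
Gauss's law: E·4πr² = Q_enc/ε₀.
E = |Q_enc|/(4πε₀r²) = (7.28×10^-6)/(4π·8.85×10^-12·(0.0835)²) = 9.39×10^6 N/C.

E ≈ 9.39×10^6 N/C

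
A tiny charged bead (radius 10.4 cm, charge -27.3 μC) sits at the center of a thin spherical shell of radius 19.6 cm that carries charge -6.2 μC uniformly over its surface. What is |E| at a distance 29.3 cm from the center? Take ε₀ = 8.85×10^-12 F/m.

3.51×10^6 V/m

By spherical symmetry E is radial; choose a Gaussian sphere of radius r = 29.3 cm (r > 19.6 cm, enclosing both).
Q_enc = (-27.3 μC) + (-6.2 μC) = -3.35×10^-5 C.
Gauss's law: E·4πr² = Q_enc/ε₀.
E = |Q_enc|/(4πε₀r²) = (3.35e-5)/(4π·8.85×10^-12·(0.293)²) = 3.51e6 N/C.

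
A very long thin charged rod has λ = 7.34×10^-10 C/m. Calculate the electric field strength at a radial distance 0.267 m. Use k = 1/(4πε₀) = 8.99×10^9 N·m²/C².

Coaxial Gaussian cylinder, radius r = 0.267 m, length L.
Q_enc = λL, so λ_enc = 7.34e-10 C/m.
Gauss's law: E·2πrL = λ_enc L/ε₀.
E = 2k|λ_enc|/r = 2(8.99×10^9)(7.34e-10)/(0.267) = 49.4 N/C.

49.4 N/C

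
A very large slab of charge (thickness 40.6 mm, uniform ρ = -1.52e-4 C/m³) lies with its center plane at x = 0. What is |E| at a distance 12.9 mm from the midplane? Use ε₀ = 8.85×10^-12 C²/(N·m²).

2.22×10^5 N/C

By symmetry E is perpendicular to the slab. A Gaussian pillbox from −12.9 mm to +12.9 mm (face area A) lies entirely within the slab.
Q_enc = ρ·(2x)·A and flux = 2EA, so 2EA = 2ρxA/ε₀ ⇒ E = |ρ|x/ε₀.
E = (1.52×10^-4)(0.0129)/(8.85×10^-12) = 2.22×10^5 N/C.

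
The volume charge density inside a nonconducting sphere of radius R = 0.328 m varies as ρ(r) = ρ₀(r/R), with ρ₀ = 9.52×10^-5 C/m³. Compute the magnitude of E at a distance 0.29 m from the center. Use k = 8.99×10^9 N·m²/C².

6.89×10^5 V/m

Symmetry ⇒ E = E(r) r̂. Gaussian sphere of radius r = 0.29 m (r < R).
Q_enc = ∫₀^r ρ(r')·4πr'² dr' = (4πρ₀/R) ∫₀^r r'^3 dr' = 4πρ₀ r^4/(4·R) = 6.449×10^-6 C.
Applying ∮E·dA = Q_enc/ε₀ with Φ = E(4πr²):
E = k|Q_enc|/r² = (8.99×10^9)(6.449×10^-6)/(0.29)² = 6.89×10^5 N/C.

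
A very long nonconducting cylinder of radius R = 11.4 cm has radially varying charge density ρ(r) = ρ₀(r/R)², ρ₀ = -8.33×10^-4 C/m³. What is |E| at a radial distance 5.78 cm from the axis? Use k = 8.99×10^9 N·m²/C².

E = 3.50×10^5 N/C

Take a coaxial cylindrical Gaussian surface of radius r = 5.78 cm and length L (r < R).
Integrating ρ over the cross-section to radius r: λ_enc = (2πρ₀/R²) ∫₀^r r'^3 dr' = 2πρ₀ r^4/(4·R²) = -1.124×10^-6 C/m.
Since E is radial and uniform over the curved surface, Φ = E·2πrL = Q_enc/ε₀ = λ_enc L/ε₀.
E = 2k|λ_enc|/r = 2(8.99×10^9)(1.124×10^-6)/(0.0578) = 3.50×10^5 N/C.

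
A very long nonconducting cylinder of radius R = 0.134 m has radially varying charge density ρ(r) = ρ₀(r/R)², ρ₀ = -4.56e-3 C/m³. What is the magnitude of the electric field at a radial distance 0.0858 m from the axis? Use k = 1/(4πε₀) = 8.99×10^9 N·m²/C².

By cylindrical symmetry E is radial; use a coaxial Gaussian cylinder of radius 0.0858 m and length L (r < R).
λ_enc = ∫₀^r ρ(r')·2πr' dr' = (2πρ₀/R²)·r^4/4 = -2.162×10^-5 C/m.
By Gauss's law (flux through the curved wall only), E·2πrL = λ_enc L/ε₀.
E = 2k|λ_enc|/r = 2(8.99×10^9)(2.162×10^-5)/(0.0858) = 4.53×10^6 N/C.

|E| ≈ 4.53×10^6 N/C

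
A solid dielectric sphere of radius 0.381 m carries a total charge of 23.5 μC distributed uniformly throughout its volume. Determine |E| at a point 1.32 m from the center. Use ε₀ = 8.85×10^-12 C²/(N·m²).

1.21e5 N/C

Symmetry ⇒ E = E(r) r̂. Gaussian sphere of radius r = 1.32 m (r > R, so the entire charge is enclosed).
Q_enc = 23.5 μC = 2.35×10^-5 C.
By Gauss's law, ∮E·dA = E·4πr² = Q_enc/ε₀.
E = |Q_enc|/(4πε₀r²) = (2.35e-5)/(4π·8.85×10^-12·(1.32)²) = 1.21×10^5 N/C.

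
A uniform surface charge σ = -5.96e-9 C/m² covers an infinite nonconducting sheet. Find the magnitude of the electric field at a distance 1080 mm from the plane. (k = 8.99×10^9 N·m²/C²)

E = 337 N/C

The symmetry is planar: E is normal to the sheet and the same magnitude on both sides. Take a pillbox straddling the sheet with end-cap area A.
Only the two end caps contribute flux: Φ = 2EA. With Q_enc = σA, Gauss's law gives E = |σ|/(2ε₀).
E = 2πk|σ| = 2π(8.99×10^9)(5.96e-9) = 337 N/C.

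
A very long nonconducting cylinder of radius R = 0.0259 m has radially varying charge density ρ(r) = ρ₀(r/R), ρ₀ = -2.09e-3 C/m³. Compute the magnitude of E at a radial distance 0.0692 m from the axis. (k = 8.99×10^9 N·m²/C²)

By cylindrical symmetry E is radial; use a coaxial Gaussian cylinder of radius 0.0692 m and length L (r > R, full charge per length enclosed).
λ_enc = 2π ∫₀^R ρ₀(r'/R)^1 r' dr' = 2πρ₀R²/3 = -2.936×10^-6 C/m.
Applying ∮E·dA = Q_enc/ε₀ with the end caps contributing no flux:
E = 2k|λ_enc|/r = 2(8.99×10^9)(2.936×10^-6)/(0.0692) = 7.63e5 N/C.

7.63×10^5 V/m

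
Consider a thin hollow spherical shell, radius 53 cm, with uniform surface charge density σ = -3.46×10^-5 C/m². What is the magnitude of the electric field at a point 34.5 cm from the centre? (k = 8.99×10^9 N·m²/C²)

E = 0

Use a concentric Gaussian sphere at r = 34.5 cm (inside the shell, r < 53 cm).
All the charge is outside the Gaussian surface: Q_enc = 0, hence E = 0 everywhere inside the shell.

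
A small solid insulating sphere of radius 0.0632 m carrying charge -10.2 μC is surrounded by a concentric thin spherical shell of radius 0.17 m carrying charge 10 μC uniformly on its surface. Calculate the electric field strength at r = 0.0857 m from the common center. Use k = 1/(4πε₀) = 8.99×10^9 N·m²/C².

E ≈ 1.25×10^7 V/m

Use a concentric Gaussian sphere at r = 0.0857 m (between the bodies, 0.0632 m < r < 0.17 m).
Only the inner charge is enclosed; the outer shell contributes nothing inside itself. Q_enc = -10.2 μC = -1.02×10^-5 C.
Applying ∮E·dA = Q_enc/ε₀ with Φ = E(4πr²):
E = k|Q_enc|/r² = (8.99×10^9)(1.02×10^-5)/(0.0857)² = 1.25e7 N/C.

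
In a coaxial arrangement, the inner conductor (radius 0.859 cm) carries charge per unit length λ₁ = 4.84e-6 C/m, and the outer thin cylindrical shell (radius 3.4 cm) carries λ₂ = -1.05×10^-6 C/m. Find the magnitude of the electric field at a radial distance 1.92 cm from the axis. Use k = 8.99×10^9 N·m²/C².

Take a coaxial cylindrical Gaussian surface of radius r = 1.92 cm and length L (between the conductors, 0.859 cm < r < 3.4 cm).
Only the inner wire is enclosed; the outer shell contributes nothing inside itself. λ_enc = λ₁ = 4.84×10^-6 C/m.
Since E is radial and uniform over the curved surface, Φ = E·2πrL = Q_enc/ε₀ = λ_enc L/ε₀.
E = 2k|λ_enc|/r = 2(8.99×10^9)(4.84e-6)/(0.0192) = 4.53×10^6 N/C.

|E| = 4.53e6 N/C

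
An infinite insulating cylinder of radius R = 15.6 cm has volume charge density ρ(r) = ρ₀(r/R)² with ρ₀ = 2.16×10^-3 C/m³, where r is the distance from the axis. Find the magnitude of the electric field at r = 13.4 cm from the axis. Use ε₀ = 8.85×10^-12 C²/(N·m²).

Coaxial Gaussian cylinder, radius r = 13.4 cm, length L (r < R).
Integrating ρ over the cross-section to radius r: λ_enc = (2πρ₀/R²) ∫₀^r r'^3 dr' = 2πρ₀ r^4/(4·R²) = 4.495×10^-5 C/m.
By Gauss's law (flux through the curved wall only), E·2πrL = λ_enc L/ε₀.
E = |λ_enc|/(2πε₀r) = (4.495e-5)/(2π·8.85×10^-12·0.134) = 6.03×10^6 N/C.

|E| ≈ 6.03×10^6 V/m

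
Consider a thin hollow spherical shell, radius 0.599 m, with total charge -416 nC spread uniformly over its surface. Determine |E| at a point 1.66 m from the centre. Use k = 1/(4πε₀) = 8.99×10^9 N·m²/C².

Use a concentric Gaussian sphere at r = 1.66 m (r > 0.599 m).
The entire shell is enclosed: Q_enc = -4.16×10^-7 C.
By Gauss's law, ∮E·dA = E·4πr² = Q_enc/ε₀.
E = k|Q_enc|/r² = (8.99×10^9)(4.16e-7)/(1.66)² = 1.36×10^3 N/C.

|E| ≈ 1.36e3 N/C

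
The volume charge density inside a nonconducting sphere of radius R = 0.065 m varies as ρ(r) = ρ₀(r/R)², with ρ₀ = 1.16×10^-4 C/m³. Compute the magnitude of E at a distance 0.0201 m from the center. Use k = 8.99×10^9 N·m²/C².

|E| = 5.04e3 V/m

By spherical symmetry E is radial; choose a Gaussian sphere of radius r = 0.0201 m (r < R).
Q_enc = ∫₀^r ρ(r')·4πr'² dr' = (4πρ₀/R²) ∫₀^r r'^4 dr' = 4πρ₀ r^5/(5·R²) = 2.264×10^-10 C.
Applying ∮E·dA = Q_enc/ε₀ with Φ = E(4πr²):
E = k|Q_enc|/r² = (8.99×10^9)(2.264×10^-10)/(0.0201)² = 5.04e3 N/C.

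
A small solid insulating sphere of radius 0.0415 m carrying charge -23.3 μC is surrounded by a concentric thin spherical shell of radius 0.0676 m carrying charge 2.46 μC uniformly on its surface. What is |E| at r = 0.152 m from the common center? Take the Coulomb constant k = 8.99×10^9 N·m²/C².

Symmetry ⇒ E = E(r) r̂. Gaussian sphere of radius r = 0.152 m (r > 0.0676 m, enclosing both).
Q_enc = (-23.3 μC) + (2.46 μC) = -2.084×10^-5 C.
Gauss's law: E·4πr² = Q_enc/ε₀.
E = k|Q_enc|/r² = (8.99×10^9)(2.084e-5)/(0.152)² = 8.11×10^6 N/C.

|E| = 8.11×10^6 V/m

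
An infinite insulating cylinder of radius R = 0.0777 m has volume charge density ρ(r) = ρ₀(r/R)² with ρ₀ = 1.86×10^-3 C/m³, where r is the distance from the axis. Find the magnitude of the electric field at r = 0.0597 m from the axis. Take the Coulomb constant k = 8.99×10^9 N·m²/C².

E ≈ 1.85×10^6 N/C

Take a coaxial cylindrical Gaussian surface of radius r = 0.0597 m and length L (r < R).
λ_enc = ∫₀^r ρ(r')·2πr' dr' = (2πρ₀/R²)·r^4/4 = 6.147×10^-6 C/m.
Since E is radial and uniform over the curved surface, Φ = E·2πrL = Q_enc/ε₀ = λ_enc L/ε₀.
E = 2k|λ_enc|/r = 2(8.99×10^9)(6.147e-6)/(0.0597) = 1.85e6 N/C.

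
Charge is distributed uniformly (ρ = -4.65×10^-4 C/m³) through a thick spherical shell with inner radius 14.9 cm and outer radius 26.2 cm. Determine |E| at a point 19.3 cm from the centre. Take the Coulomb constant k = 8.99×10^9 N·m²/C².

Take a concentric spherical Gaussian surface of radius r = 19.3 cm (within the shell material, 14.9 cm < r < 26.2 cm).
Enclosed charge is the volume from a to r: Q_enc = (4π/3)ρ(r³ − a³) = -7.56×10^-6 C.
By Gauss's law, ∮E·dA = E·4πr² = Q_enc/ε₀.
E = k|Q_enc|/r² = (8.99×10^9)(7.56×10^-6)/(0.193)² = 1.82×10^6 N/C.

|E| = 1.82×10^6 N/C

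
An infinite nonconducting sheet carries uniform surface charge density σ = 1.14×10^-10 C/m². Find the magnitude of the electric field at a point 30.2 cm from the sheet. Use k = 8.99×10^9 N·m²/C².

|E| = 6.44 N/C

The symmetry is planar: E is normal to the sheet and the same magnitude on both sides. Take a pillbox straddling the sheet with end-cap area A.
Only the two end caps contribute flux: Φ = 2EA. With Q_enc = σA, Gauss's law gives E = |σ|/(2ε₀).
E = 2πk|σ| = 2π(8.99×10^9)(1.14e-10) = 6.44 N/C.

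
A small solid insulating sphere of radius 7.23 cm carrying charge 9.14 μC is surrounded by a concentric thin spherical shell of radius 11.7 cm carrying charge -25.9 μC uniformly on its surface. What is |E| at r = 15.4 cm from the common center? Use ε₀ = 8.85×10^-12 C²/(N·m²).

Symmetry ⇒ E = E(r) r̂. Gaussian sphere of radius r = 15.4 cm (r > 11.7 cm, enclosing both).
Q_enc = (9.14 μC) + (-25.9 μC) = -1.676e-5 C.
By Gauss's law, ∮E·dA = E·4πr² = Q_enc/ε₀.
E = |Q_enc|/(4πε₀r²) = (1.676×10^-5)/(4π·8.85×10^-12·(0.154)²) = 6.35e6 N/C.

E ≈ 6.35×10^6 V/m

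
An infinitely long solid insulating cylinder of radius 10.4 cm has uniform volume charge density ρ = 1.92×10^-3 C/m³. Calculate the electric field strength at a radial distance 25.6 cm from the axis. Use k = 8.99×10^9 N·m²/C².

E ≈ 4.58×10^6 V/m

Coaxial Gaussian cylinder, radius r = 25.6 cm, length L (r > 10.4 cm, full cross-section enclosed).
λ_enc = ρ·πR² = (1.92×10^-3)π(0.104)² = 6.524e-5 C/m.
By Gauss's law (flux through the curved wall only), E·2πrL = λ_enc L/ε₀.
E = 2k|λ_enc|/r = 2(8.99×10^9)(6.524×10^-5)/(0.256) = 4.58×10^6 N/C.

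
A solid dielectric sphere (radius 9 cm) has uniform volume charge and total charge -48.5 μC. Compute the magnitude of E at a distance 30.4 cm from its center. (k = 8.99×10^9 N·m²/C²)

Use a concentric Gaussian sphere at r = 30.4 cm (r > R, so the entire charge is enclosed).
Q_enc = -48.5 μC = -4.85e-5 C.
Since E is radial and uniform over the Gaussian sphere, Φ = E·4πr² = Q_enc/ε₀.
E = k|Q_enc|/r² = (8.99×10^9)(4.85×10^-5)/(0.304)² = 4.72×10^6 N/C.

E = 4.72×10^6 N/C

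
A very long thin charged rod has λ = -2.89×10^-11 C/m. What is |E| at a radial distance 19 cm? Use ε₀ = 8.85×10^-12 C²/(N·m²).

By cylindrical symmetry E is radial; use a coaxial Gaussian cylinder of radius 19 cm and length L.
Q_enc = λL, so λ_enc = -2.89×10^-11 C/m.
Gauss's law: E·2πrL = λ_enc L/ε₀.
E = |λ_enc|/(2πε₀r) = (2.89×10^-11)/(2π·8.85×10^-12·0.19) = 2.74 N/C.

|E| ≈ 2.74 N/C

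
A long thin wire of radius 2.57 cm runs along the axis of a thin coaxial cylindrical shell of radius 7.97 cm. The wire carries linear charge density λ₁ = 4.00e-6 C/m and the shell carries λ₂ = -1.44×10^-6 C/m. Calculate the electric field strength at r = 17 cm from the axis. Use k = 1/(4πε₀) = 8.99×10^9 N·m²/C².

Take a coaxial cylindrical Gaussian surface of radius r = 17 cm and length L (r > 7.97 cm, enclosing both).
λ_enc = λ₁ + λ₂ = (4.00×10^-6) + (-1.44×10^-6) = 2.56e-6 C/m.
Since E is radial and uniform over the curved surface, Φ = E·2πrL = Q_enc/ε₀ = λ_enc L/ε₀.
E = 2k|λ_enc|/r = 2(8.99×10^9)(2.56×10^-6)/(0.17) = 2.71e5 N/C.

E = 2.71e5 N/C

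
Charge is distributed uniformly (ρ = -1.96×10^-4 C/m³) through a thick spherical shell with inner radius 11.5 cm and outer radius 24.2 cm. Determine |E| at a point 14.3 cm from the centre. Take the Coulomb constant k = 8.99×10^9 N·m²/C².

E ≈ 5.07×10^5 N/C

Use a concentric Gaussian sphere at r = 14.3 cm (within the shell material, 11.5 cm < r < 24.2 cm).
Enclosed charge is the volume from a to r: Q_enc = (4π/3)ρ(r³ − a³) = -1.152e-6 C.
Since E is radial and uniform over the Gaussian sphere, Φ = E·4πr² = Q_enc/ε₀.
E = k|Q_enc|/r² = (8.99×10^9)(1.152e-6)/(0.143)² = 5.07×10^5 N/C.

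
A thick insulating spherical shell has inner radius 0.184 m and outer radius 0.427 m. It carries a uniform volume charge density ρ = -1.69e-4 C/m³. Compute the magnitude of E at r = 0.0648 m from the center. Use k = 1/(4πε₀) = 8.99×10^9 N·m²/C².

Take a concentric spherical Gaussian surface of radius r = 0.0648 m (r < 0.184 m, inside the empty cavity).
Q_enc = 0 (all charge lies at larger r); Gauss's law gives E = 0.

|E| = 0 V/m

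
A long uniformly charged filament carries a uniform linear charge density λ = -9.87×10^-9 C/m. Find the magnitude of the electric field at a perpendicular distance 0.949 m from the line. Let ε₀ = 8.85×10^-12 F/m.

E = 187 N/C

Coaxial Gaussian cylinder, radius r = 0.949 m, length L.
Q_enc = λL, so λ_enc = -9.87e-9 C/m.
Since E is radial and uniform over the curved surface, Φ = E·2πrL = Q_enc/ε₀ = λ_enc L/ε₀.
E = |λ_enc|/(2πε₀r) = (9.87×10^-9)/(2π·8.85×10^-12·0.949) = 187 N/C.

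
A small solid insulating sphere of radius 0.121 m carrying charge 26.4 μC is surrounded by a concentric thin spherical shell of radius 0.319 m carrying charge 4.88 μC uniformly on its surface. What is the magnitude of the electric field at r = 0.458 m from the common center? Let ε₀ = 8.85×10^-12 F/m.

Take a concentric spherical Gaussian surface of radius r = 0.458 m (r > 0.319 m, enclosing both).
Q_enc = (26.4 μC) + (4.88 μC) = 3.128×10^-5 C.
By Gauss's law, ∮E·dA = E·4πr² = Q_enc/ε₀.
E = |Q_enc|/(4πε₀r²) = (3.128e-5)/(4π·8.85×10^-12·(0.458)²) = 1.34×10^6 N/C.

E ≈ 1.34×10^6 V/m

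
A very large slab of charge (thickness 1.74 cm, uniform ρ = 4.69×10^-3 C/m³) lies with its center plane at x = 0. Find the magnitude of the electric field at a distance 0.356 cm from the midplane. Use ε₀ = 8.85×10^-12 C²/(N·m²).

1.89×10^6 N/C

By symmetry E is perpendicular to the slab. A Gaussian pillbox from −0.356 cm to +0.356 cm (face area A) lies entirely within the slab.
Q_enc = ρ·(2x)·A and flux = 2EA, so 2EA = 2ρxA/ε₀ ⇒ E = |ρ|x/ε₀.
E = (4.69×10^-3)(0.00356)/(8.85×10^-12) = 1.89e6 N/C.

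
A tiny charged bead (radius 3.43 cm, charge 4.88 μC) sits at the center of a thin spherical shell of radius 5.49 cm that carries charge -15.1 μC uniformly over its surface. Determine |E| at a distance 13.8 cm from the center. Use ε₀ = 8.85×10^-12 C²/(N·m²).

4.83×10^6 N/C

By spherical symmetry E is radial; choose a Gaussian sphere of radius r = 13.8 cm (r > 5.49 cm, enclosing both).
Q_enc = (4.88 μC) + (-15.1 μC) = -1.022e-5 C.
By Gauss's law, ∮E·dA = E·4πr² = Q_enc/ε₀.
E = |Q_enc|/(4πε₀r²) = (1.022e-5)/(4π·8.85×10^-12·(0.138)²) = 4.83×10^6 N/C.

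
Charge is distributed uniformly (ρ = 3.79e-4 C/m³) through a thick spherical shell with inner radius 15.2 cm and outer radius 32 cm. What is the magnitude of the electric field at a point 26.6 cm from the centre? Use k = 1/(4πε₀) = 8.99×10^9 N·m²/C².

By spherical symmetry E is radial; choose a Gaussian sphere of radius r = 26.6 cm (within the shell material, 15.2 cm < r < 32 cm).
Only the shell between 15.2 cm and r is enclosed: Q_enc = ρ·(4π/3)(r³ − a³) = (3.79×10^-4)·(4π/3)·((0.266)³ − (0.152)³) = 2.43e-5 C.
Gauss's law: E·4πr² = Q_enc/ε₀.
E = k|Q_enc|/r² = (8.99×10^9)(2.43×10^-5)/(0.266)² = 3.09×10^6 N/C.

|E| ≈ 3.09e6 V/m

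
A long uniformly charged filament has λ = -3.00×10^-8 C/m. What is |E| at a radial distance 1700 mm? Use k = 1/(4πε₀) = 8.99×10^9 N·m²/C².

|E| = 317 N/C

Choose a coaxial cylinder of radius r = 1700 mm (arbitrary length L) as the Gaussian surface.
Q_enc = λL, so λ_enc = -3.00×10^-8 C/m.
Applying ∮E·dA = Q_enc/ε₀ with the end caps contributing no flux:
E = 2k|λ_enc|/r = 2(8.99×10^9)(3.00e-8)/(1.7) = 317 N/C.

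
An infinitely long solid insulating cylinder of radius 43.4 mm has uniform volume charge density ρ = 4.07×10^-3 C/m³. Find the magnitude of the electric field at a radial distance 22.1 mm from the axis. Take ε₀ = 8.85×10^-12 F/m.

Choose a coaxial cylinder of radius r = 22.1 mm (arbitrary length L) as the Gaussian surface (r < R).
Enclosed charge per unit length: λ_enc = ρ·πr² = (4.07×10^-3)π(0.0221)² = 6.245×10^-6 C/m.
By Gauss's law (flux through the curved wall only), E·2πrL = λ_enc L/ε₀.
E = |λ_enc|/(2πε₀r) = (6.245×10^-6)/(2π·8.85×10^-12·0.0221) = 5.08e6 N/C.

E ≈ 5.08×10^6 N/C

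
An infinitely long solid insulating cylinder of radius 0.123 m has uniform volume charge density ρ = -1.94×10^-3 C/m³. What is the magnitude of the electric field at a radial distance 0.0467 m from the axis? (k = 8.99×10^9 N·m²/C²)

Choose a coaxial cylinder of radius r = 0.0467 m (arbitrary length L) as the Gaussian surface (r < R).
Charge inside radius r per length L is ρ·πr²·L, so λ_enc = ρπr² = -1.329×10^-5 C/m.
Since E is radial and uniform over the curved surface, Φ = E·2πrL = Q_enc/ε₀ = λ_enc L/ε₀.
E = 2k|λ_enc|/r = 2(8.99×10^9)(1.329×10^-5)/(0.0467) = 5.12×10^6 N/C.

|E| = 5.12e6 V/m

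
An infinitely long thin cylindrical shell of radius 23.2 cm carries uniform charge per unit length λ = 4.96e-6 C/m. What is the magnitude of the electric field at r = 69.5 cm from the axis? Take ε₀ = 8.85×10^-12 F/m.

Choose a coaxial cylinder of radius r = 69.5 cm (arbitrary length L) as the Gaussian surface (r > 23.2 cm).
The full line charge is enclosed: λ_enc = 4.96×10^-6 C/m.
By Gauss's law (flux through the curved wall only), E·2πrL = λ_enc L/ε₀.
E = |λ_enc|/(2πε₀r) = (4.96×10^-6)/(2π·8.85×10^-12·0.695) = 1.28×10^5 N/C.

|E| = 1.28×10^5 V/m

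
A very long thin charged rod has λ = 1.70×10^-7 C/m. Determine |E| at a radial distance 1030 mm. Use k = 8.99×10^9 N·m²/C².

2.97e3 N/C

Choose a coaxial cylinder of radius r = 1030 mm (arbitrary length L) as the Gaussian surface.
Q_enc = λL, so λ_enc = 1.70×10^-7 C/m.
Gauss's law: E·2πrL = λ_enc L/ε₀.
E = 2k|λ_enc|/r = 2(8.99×10^9)(1.70×10^-7)/(1.03) = 2.97×10^3 N/C.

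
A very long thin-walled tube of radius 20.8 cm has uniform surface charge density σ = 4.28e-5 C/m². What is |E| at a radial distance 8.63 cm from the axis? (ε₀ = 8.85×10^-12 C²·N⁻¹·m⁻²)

Choose a coaxial cylinder of radius r = 8.63 cm (arbitrary length L) as the Gaussian surface (r < 20.8 cm, inside the shell).
All the surface charge lies outside this cylinder: Q_enc = 0, hence E = 0.

E = 0 (no enclosed charge)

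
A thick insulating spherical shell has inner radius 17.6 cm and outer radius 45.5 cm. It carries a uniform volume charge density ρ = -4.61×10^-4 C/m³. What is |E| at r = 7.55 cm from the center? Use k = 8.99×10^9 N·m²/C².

E = 0 (no enclosed charge)

By spherical symmetry E is radial; choose a Gaussian sphere of radius r = 7.55 cm (r < 17.6 cm, inside the empty cavity).
No charge is enclosed, so by Gauss's law E·4πr² = 0 ⇒ E = 0.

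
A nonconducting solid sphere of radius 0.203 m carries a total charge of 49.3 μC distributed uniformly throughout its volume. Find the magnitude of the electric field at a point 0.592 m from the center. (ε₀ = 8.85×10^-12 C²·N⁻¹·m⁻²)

|E| ≈ 1.26×10^6 N/C

Symmetry ⇒ E = E(r) r̂. Gaussian sphere of radius r = 0.592 m (r > R, so the entire charge is enclosed).
Q_enc = 49.3 μC = 4.93×10^-5 C.
Gauss's law: E·4πr² = Q_enc/ε₀.
E = |Q_enc|/(4πε₀r²) = (4.93×10^-5)/(4π·8.85×10^-12·(0.592)²) = 1.26×10^6 N/C.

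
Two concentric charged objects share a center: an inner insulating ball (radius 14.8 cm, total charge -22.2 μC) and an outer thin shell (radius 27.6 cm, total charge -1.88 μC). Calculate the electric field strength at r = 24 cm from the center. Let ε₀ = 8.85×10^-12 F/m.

|E| = 3.47×10^6 N/C

Take a concentric spherical Gaussian surface of radius r = 24 cm (between the bodies, 14.8 cm < r < 27.6 cm).
Only the inner charge is enclosed; the outer shell contributes nothing inside itself. Q_enc = -22.2 μC = -2.22×10^-5 C.
Since E is radial and uniform over the Gaussian sphere, Φ = E·4πr² = Q_enc/ε₀.
E = |Q_enc|/(4πε₀r²) = (2.22×10^-5)/(4π·8.85×10^-12·(0.24)²) = 3.47×10^6 N/C.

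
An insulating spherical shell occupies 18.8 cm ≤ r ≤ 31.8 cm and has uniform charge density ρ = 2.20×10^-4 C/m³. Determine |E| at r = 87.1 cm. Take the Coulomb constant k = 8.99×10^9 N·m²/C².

E = 2.79×10^5 N/C

By spherical symmetry E is radial; choose a Gaussian sphere of radius r = 87.1 cm (r > 31.8 cm, enclosing the whole shell).
Q_enc = ρ·(4π/3)(b³ − a³) = (2.20e-4)·(4π/3)·((0.318)³ − (0.188)³) = 2.351×10^-5 C.
Gauss's law: E·4πr² = Q_enc/ε₀.
E = k|Q_enc|/r² = (8.99×10^9)(2.351×10^-5)/(0.871)² = 2.79×10^5 N/C.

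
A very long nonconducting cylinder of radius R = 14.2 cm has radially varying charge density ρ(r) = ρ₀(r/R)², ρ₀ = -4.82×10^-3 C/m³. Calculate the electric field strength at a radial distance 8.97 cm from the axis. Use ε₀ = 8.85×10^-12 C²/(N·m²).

By cylindrical symmetry E is radial; use a coaxial Gaussian cylinder of radius 8.97 cm and length L (r < R).
Integrating ρ over the cross-section to radius r: λ_enc = (2πρ₀/R²) ∫₀^r r'^3 dr' = 2πρ₀ r^4/(4·R²) = -2.431×10^-5 C/m.
Gauss's law: E·2πrL = λ_enc L/ε₀.
E = |λ_enc|/(2πε₀r) = (2.431e-5)/(2π·8.85×10^-12·0.0897) = 4.87×10^6 N/C.

4.87×10^6 N/C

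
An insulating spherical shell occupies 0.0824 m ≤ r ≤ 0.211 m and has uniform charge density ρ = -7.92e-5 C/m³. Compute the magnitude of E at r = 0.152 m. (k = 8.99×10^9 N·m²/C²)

By spherical symmetry E is radial; choose a Gaussian sphere of radius r = 0.152 m (within the shell material, 0.0824 m < r < 0.211 m).
Only the shell between 0.0824 m and r is enclosed: Q_enc = ρ·(4π/3)(r³ − a³) = (-7.92×10^-5)·(4π/3)·((0.152)³ − (0.0824)³) = -9.794×10^-7 C.
Since E is radial and uniform over the Gaussian sphere, Φ = E·4πr² = Q_enc/ε₀.
E = k|Q_enc|/r² = (8.99×10^9)(9.794×10^-7)/(0.152)² = 3.81×10^5 N/C.

E = 3.81×10^5 N/C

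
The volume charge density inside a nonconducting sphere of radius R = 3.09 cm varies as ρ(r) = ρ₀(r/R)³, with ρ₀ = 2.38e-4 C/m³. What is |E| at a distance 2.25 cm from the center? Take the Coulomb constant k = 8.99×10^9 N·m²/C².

Take a concentric spherical Gaussian surface of radius r = 2.25 cm (r < R).
Q_enc = ∫₀^r ρ(r')·4πr'² dr' = (4πρ₀/R³) ∫₀^r r'^5 dr' = 4πρ₀ r^6/(6·R³) = 2.192×10^-9 C.
By Gauss's law, ∮E·dA = E·4πr² = Q_enc/ε₀.
E = k|Q_enc|/r² = (8.99×10^9)(2.192×10^-9)/(0.0225)² = 3.89×10^4 N/C.

3.89×10^4 V/m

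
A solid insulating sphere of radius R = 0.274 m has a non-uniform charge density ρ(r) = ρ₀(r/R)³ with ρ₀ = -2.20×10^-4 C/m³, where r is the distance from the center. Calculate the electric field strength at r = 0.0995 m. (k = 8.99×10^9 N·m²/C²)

E ≈ 1.97×10^4 N/C

By spherical symmetry E is radial; choose a Gaussian sphere of radius r = 0.0995 m (r < R).
Q_enc = ∫₀^r ρ(r')·4πr'² dr' = (4πρ₀/R³) ∫₀^r r'^5 dr' = 4πρ₀ r^6/(6·R³) = -2.174e-8 C.
By Gauss's law, ∮E·dA = E·4πr² = Q_enc/ε₀.
E = k|Q_enc|/r² = (8.99×10^9)(2.174×10^-8)/(0.0995)² = 1.97×10^4 N/C.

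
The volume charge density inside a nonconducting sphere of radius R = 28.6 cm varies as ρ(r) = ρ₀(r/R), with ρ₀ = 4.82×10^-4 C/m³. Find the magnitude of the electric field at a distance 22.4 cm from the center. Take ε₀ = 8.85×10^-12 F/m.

Symmetry ⇒ E = E(r) r̂. Gaussian sphere of radius r = 22.4 cm (r < R).
Q_enc = ∫₀^r ρ(r')·4πr'² dr' = (4πρ₀/R) ∫₀^r r'^3 dr' = 4πρ₀ r^4/(4·R) = 1.333e-5 C.
Gauss's law: E·4πr² = Q_enc/ε₀.
E = |Q_enc|/(4πε₀r²) = (1.333×10^-5)/(4π·8.85×10^-12·(0.224)²) = 2.39×10^6 N/C.

E = 2.39e6 N/C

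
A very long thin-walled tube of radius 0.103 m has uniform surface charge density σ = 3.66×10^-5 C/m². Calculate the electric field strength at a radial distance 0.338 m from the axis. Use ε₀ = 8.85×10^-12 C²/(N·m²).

E ≈ 1.26×10^6 N/C

Coaxial Gaussian cylinder, radius r = 0.338 m, length L (r > 0.103 m).
The whole shell is enclosed: λ_enc = σ·2πR = (3.66e-5)·2π·(0.103) = 2.369×10^-5 C/m.
Since E is radial and uniform over the curved surface, Φ = E·2πrL = Q_enc/ε₀ = λ_enc L/ε₀.
E = |λ_enc|/(2πε₀r) = (2.369×10^-5)/(2π·8.85×10^-12·0.338) = 1.26×10^6 N/C.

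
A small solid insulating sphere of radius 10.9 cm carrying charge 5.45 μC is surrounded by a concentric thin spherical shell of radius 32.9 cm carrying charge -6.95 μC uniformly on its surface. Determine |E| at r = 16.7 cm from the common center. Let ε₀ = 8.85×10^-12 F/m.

Symmetry ⇒ E = E(r) r̂. Gaussian sphere of radius r = 16.7 cm (between the bodies, 10.9 cm < r < 32.9 cm).
Only the inner charge is enclosed; the outer shell contributes nothing inside itself. Q_enc = 5.45 μC = 5.45×10^-6 C.
Since E is radial and uniform over the Gaussian sphere, Φ = E·4πr² = Q_enc/ε₀.
E = |Q_enc|/(4πε₀r²) = (5.45e-6)/(4π·8.85×10^-12·(0.167)²) = 1.76e6 N/C.

|E| = 1.76×10^6 N/C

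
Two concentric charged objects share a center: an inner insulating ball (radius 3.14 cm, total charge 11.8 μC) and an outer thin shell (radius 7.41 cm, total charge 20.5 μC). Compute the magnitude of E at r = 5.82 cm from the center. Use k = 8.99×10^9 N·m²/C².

Use a concentric Gaussian sphere at r = 5.82 cm (between the bodies, 3.14 cm < r < 7.41 cm).
Only the inner charge is enclosed; the outer shell contributes nothing inside itself. Q_enc = 11.8 μC = 1.18e-5 C.
Gauss's law: E·4πr² = Q_enc/ε₀.
E = k|Q_enc|/r² = (8.99×10^9)(1.18×10^-5)/(0.0582)² = 3.13×10^7 N/C.

|E| = 3.13×10^7 N/C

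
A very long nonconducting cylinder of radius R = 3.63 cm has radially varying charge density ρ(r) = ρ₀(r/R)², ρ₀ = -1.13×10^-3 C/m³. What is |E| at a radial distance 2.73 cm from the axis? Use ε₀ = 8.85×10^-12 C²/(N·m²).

|E| = 4.93×10^5 N/C

Take a coaxial cylindrical Gaussian surface of radius r = 2.73 cm and length L (r < R).
Integrating ρ over the cross-section to radius r: λ_enc = (2πρ₀/R²) ∫₀^r r'^3 dr' = 2πρ₀ r^4/(4·R²) = -7.482e-7 C/m.
Gauss's law: E·2πrL = λ_enc L/ε₀.
E = |λ_enc|/(2πε₀r) = (7.482e-7)/(2π·8.85×10^-12·0.0273) = 4.93×10^5 N/C.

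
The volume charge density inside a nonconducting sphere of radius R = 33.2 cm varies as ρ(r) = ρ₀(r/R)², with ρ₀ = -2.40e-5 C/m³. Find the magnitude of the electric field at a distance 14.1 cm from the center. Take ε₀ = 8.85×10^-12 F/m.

E ≈ 1.38×10^4 N/C

Use a concentric Gaussian sphere at r = 14.1 cm (r < R).
Integrate the density: Q_enc = 4π ∫₀^r ρ₀(r'/R)^2 r'² dr' = 4πρ₀ r^5/(5·R²) = -3.05×10^-8 C.
By Gauss's law, ∮E·dA = E·4πr² = Q_enc/ε₀.
E = |Q_enc|/(4πε₀r²) = (3.05×10^-8)/(4π·8.85×10^-12·(0.141)²) = 1.38×10^4 N/C.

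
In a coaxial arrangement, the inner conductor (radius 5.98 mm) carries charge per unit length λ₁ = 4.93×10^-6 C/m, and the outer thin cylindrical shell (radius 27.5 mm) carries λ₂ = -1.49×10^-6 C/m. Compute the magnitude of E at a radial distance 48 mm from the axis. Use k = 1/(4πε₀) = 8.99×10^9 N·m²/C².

By cylindrical symmetry E is radial; use a coaxial Gaussian cylinder of radius 48 mm and length L (r > 27.5 mm, enclosing both).
λ_enc = λ₁ + λ₂ = (4.93e-6) + (-1.49×10^-6) = 3.44×10^-6 C/m.
Since E is radial and uniform over the curved surface, Φ = E·2πrL = Q_enc/ε₀ = λ_enc L/ε₀.
E = 2k|λ_enc|/r = 2(8.99×10^9)(3.44e-6)/(0.048) = 1.29×10^6 N/C.

E = 1.29e6 V/m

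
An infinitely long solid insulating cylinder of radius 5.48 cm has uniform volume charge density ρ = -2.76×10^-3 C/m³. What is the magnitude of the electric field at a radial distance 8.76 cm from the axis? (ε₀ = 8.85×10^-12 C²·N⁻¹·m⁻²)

E ≈ 5.35×10^6 V/m

Choose a coaxial cylinder of radius r = 8.76 cm (arbitrary length L) as the Gaussian surface (r > 5.48 cm, full cross-section enclosed).
λ_enc = ρ·πR² = (-2.76×10^-3)π(0.0548)² = -2.604×10^-5 C/m.
By Gauss's law (flux through the curved wall only), E·2πrL = λ_enc L/ε₀.
E = |λ_enc|/(2πε₀r) = (2.604e-5)/(2π·8.85×10^-12·0.0876) = 5.35×10^6 N/C.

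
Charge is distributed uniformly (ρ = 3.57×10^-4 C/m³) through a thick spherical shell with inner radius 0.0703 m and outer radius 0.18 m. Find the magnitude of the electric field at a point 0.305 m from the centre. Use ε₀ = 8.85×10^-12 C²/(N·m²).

Use a concentric Gaussian sphere at r = 0.305 m (r > 0.18 m, enclosing the whole shell).
Q_enc = ρ·(4π/3)(b³ − a³) = (3.57×10^-4)·(4π/3)·((0.18)³ − (0.0703)³) = 8.202×10^-6 C.
Since E is radial and uniform over the Gaussian sphere, Φ = E·4πr² = Q_enc/ε₀.
E = |Q_enc|/(4πε₀r²) = (8.202×10^-6)/(4π·8.85×10^-12·(0.305)²) = 7.93×10^5 N/C.

|E| = 7.93×10^5 N/C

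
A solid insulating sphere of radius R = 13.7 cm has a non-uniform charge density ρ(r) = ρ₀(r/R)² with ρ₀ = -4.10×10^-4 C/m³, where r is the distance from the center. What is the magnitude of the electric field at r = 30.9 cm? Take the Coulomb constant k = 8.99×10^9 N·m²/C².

|E| ≈ 2.49e5 N/C

Use a concentric Gaussian sphere at r = 30.9 cm (r > R, all charge enclosed).
Q_enc = 4π ∫₀^R ρ₀(r'/R)^2 r'² dr' = 4πρ₀R³/5 = -2.65×10^-6 C.
Applying ∮E·dA = Q_enc/ε₀ with Φ = E(4πr²):
E = k|Q_enc|/r² = (8.99×10^9)(2.65e-6)/(0.309)² = 2.49e5 N/C.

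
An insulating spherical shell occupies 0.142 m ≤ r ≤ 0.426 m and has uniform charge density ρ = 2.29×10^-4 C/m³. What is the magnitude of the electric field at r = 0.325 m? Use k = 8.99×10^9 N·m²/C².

Use a concentric Gaussian sphere at r = 0.325 m (within the shell material, 0.142 m < r < 0.426 m).
Only the shell between 0.142 m and r is enclosed: Q_enc = ρ·(4π/3)(r³ − a³) = (2.29×10^-4)·(4π/3)·((0.325)³ − (0.142)³) = 3.018×10^-5 C.
Gauss's law: E·4πr² = Q_enc/ε₀.
E = k|Q_enc|/r² = (8.99×10^9)(3.018e-5)/(0.325)² = 2.57×10^6 N/C.

E = 2.57×10^6 N/C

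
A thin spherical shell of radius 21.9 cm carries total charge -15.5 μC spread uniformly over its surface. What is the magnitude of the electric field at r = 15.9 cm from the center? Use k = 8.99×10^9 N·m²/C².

|E| = 0 N/C

Take a concentric spherical Gaussian surface of radius r = 15.9 cm (inside the shell, r < 21.9 cm).
All the charge is outside the Gaussian surface: Q_enc = 0, hence E = 0 everywhere inside the shell.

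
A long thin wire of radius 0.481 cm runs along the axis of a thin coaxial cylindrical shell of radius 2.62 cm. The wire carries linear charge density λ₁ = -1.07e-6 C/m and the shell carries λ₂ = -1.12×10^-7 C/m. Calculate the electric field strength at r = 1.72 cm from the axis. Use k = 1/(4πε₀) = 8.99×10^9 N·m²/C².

Choose a coaxial cylinder of radius r = 1.72 cm (arbitrary length L) as the Gaussian surface (between the conductors, 0.481 cm < r < 2.62 cm).
The shell at 2.62 cm lies outside the Gaussian surface, so λ_enc = λ₁ = -1.07×10^-6 C/m.
Since E is radial and uniform over the curved surface, Φ = E·2πrL = Q_enc/ε₀ = λ_enc L/ε₀.
E = 2k|λ_enc|/r = 2(8.99×10^9)(1.07e-6)/(0.0172) = 1.12×10^6 N/C.

E ≈ 1.12×10^6 N/C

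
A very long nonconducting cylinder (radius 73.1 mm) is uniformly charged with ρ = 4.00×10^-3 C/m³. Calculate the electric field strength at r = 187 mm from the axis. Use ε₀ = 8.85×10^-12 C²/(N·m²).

Coaxial Gaussian cylinder, radius r = 187 mm, length L (r > 73.1 mm, full cross-section enclosed).
λ_enc = ρ·πR² = (4.00×10^-3)π(0.0731)² = 6.715×10^-5 C/m.
By Gauss's law (flux through the curved wall only), E·2πrL = λ_enc L/ε₀.
E = |λ_enc|/(2πε₀r) = (6.715×10^-5)/(2π·8.85×10^-12·0.187) = 6.46×10^6 N/C.

6.46e6 V/m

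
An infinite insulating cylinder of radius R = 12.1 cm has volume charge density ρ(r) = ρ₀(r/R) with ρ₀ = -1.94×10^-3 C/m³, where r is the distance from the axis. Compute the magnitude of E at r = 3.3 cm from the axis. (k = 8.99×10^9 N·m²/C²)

|E| = 6.57×10^5 N/C

Coaxial Gaussian cylinder, radius r = 3.3 cm, length L (r < R).
λ_enc = ∫₀^r ρ(r')·2πr' dr' = (2πρ₀/R)·r^3/3 = -1.207×10^-6 C/m.
Gauss's law: E·2πrL = λ_enc L/ε₀.
E = 2k|λ_enc|/r = 2(8.99×10^9)(1.207×10^-6)/(0.033) = 6.57×10^5 N/C.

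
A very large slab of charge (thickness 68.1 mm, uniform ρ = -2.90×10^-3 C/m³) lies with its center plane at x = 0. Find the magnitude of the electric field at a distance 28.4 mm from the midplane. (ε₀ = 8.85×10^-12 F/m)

By symmetry E is perpendicular to the slab. A Gaussian pillbox from −28.4 mm to +28.4 mm (face area A) lies entirely within the slab.
Q_enc = ρ·(2x)·A and flux = 2EA, so 2EA = 2ρxA/ε₀ ⇒ E = |ρ|x/ε₀.
E = (2.90×10^-3)(0.0284)/(8.85×10^-12) = 9.31×10^6 N/C.

|E| ≈ 9.31×10^6 V/m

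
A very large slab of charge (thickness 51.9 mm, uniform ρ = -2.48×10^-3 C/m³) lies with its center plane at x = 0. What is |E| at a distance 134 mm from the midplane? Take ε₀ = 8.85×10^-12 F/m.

The point |x| = 134 mm lies outside the slab (half-thickness 0.02595 m). A symmetric pillbox spanning the full slab encloses Q_enc = ρ·d·A.
Flux = 2EA ⇒ E = |ρ|d/(2ε₀), independent of distance outside.
E = (2.48e-3)(0.0519)/(2·8.85×10^-12) = 7.27e6 N/C.

|E| = 7.27e6 V/m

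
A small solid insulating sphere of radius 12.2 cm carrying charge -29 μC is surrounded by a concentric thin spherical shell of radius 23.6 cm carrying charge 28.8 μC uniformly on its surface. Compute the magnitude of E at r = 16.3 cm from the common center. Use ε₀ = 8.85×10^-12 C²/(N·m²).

|E| ≈ 9.81e6 V/m

By spherical symmetry E is radial; choose a Gaussian sphere of radius r = 16.3 cm (between the bodies, 12.2 cm < r < 23.6 cm).
Only the inner charge is enclosed; the outer shell contributes nothing inside itself. Q_enc = -29 μC = -2.90e-5 C.
Applying ∮E·dA = Q_enc/ε₀ with Φ = E(4πr²):
E = |Q_enc|/(4πε₀r²) = (2.90e-5)/(4π·8.85×10^-12·(0.163)²) = 9.81×10^6 N/C.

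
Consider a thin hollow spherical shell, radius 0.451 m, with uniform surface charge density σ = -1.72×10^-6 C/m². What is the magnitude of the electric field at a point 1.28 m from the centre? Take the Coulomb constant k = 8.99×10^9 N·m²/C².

Symmetry ⇒ E = E(r) r̂. Gaussian sphere of radius r = 1.28 m (r > 0.451 m).
The entire shell is enclosed: Q_enc = σ·4πR² = (-1.72×10^-6)·4π·(0.451)² = -4.396×10^-6 C.
By Gauss's law, ∮E·dA = E·4πr² = Q_enc/ε₀.
E = k|Q_enc|/r² = (8.99×10^9)(4.396×10^-6)/(1.28)² = 2.41×10^4 N/C.

E = 2.41e4 V/m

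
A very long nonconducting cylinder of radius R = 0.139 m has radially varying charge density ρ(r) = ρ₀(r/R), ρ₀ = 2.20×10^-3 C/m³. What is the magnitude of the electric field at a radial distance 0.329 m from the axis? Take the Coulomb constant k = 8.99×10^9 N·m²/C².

Coaxial Gaussian cylinder, radius r = 0.329 m, length L (r > R, full charge per length enclosed).
λ_enc = 2π ∫₀^R ρ₀(r'/R)^1 r' dr' = 2πρ₀R²/3 = 8.902e-5 C/m.
Gauss's law: E·2πrL = λ_enc L/ε₀.
E = 2k|λ_enc|/r = 2(8.99×10^9)(8.902×10^-5)/(0.329) = 4.87×10^6 N/C.

|E| = 4.87e6 N/C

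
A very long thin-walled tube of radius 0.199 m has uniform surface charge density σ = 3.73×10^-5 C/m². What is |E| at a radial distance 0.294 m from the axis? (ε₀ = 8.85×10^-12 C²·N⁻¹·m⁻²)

2.85×10^6 V/m

Take a coaxial cylindrical Gaussian surface of radius r = 0.294 m and length L (r > 0.199 m).
The whole shell is enclosed: λ_enc = σ·2πR = (3.73e-5)·2π·(0.199) = 4.664×10^-5 C/m.
Applying ∮E·dA = Q_enc/ε₀ with the end caps contributing no flux:
E = |λ_enc|/(2πε₀r) = (4.664×10^-5)/(2π·8.85×10^-12·0.294) = 2.85×10^6 N/C.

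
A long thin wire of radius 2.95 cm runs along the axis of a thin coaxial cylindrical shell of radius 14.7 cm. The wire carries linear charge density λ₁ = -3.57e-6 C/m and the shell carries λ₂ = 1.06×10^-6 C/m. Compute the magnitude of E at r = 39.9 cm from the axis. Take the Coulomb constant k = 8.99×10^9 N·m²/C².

|E| = 1.13×10^5 V/m

Choose a coaxial cylinder of radius r = 39.9 cm (arbitrary length L) as the Gaussian surface (r > 14.7 cm, enclosing both).
λ_enc = λ₁ + λ₂ = (-3.57×10^-6) + (1.06×10^-6) = -2.51×10^-6 C/m.
Applying ∮E·dA = Q_enc/ε₀ with the end caps contributing no flux:
E = 2k|λ_enc|/r = 2(8.99×10^9)(2.51e-6)/(0.399) = 1.13e5 N/C.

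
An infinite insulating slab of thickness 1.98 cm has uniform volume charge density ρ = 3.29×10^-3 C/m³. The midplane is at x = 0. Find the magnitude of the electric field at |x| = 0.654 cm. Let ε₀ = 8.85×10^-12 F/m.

E = 2.43×10^6 N/C

By symmetry E is perpendicular to the slab. A Gaussian pillbox from −0.654 cm to +0.654 cm (face area A) lies entirely within the slab.
Q_enc = ρ·(2x)·A and flux = 2EA, so 2EA = 2ρxA/ε₀ ⇒ E = |ρ|x/ε₀.
E = (3.29e-3)(0.00654)/(8.85×10^-12) = 2.43×10^6 N/C.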